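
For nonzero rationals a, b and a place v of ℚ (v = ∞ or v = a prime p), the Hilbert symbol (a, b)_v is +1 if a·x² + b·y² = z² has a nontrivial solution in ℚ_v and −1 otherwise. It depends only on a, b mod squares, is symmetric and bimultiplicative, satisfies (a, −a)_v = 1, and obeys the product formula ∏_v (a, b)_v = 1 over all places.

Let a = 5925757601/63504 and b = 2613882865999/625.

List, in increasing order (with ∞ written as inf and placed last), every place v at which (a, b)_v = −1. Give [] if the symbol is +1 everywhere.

(a, b) ≡ (17081, 31) mod (ℚ^×)²; places V = {2, 3, 5, 7, 17, 19, 29, 31, ∞}.
(a,b)_7: α=-2, u≡1; β=0, v≡3 (mod 7); (1|7)=+1, (3|7)=-1; sign (−1)^0·+1^0·-1^-2 = +1.
(a,b)_∞: sgn(17081)=+, sgn(31)=+, so +1.
(a,b)_3: α=-4, u≡2; β=0, v≡1 (mod 3); (2|3)=-1, (1|3)=+1; sign (−1)^0·-1^0·+1^-4 = +1.
(a,b)_19: α=3, u≡11; β=2, v≡10 (mod 19); (11|19)=+1, (10|19)=-1; sign (−1)^0·+1^2·-1^3 = -1.
(a,b)_31: α=3, u≡30; β=3, v≡5 (mod 31); (30|31)=-1, (5|31)=+1; sign (−1)^1·-1^3·+1^3 = +1.
(a,b)_5: α=0, u≡4; β=-4, v≡4 (mod 5); (4|5)=+1, (4|5)=+1; sign (−1)^0·+1^-4·+1^0 = +1.
(a,b)_2: α=-4, β=0; u≡1, v≡7 (mod 8); ε(u)ε(v)=0·1, αω(v)=-4·0, βω(u)=0·0; sum ≡ 0  ⇒  +1.
(a,b)_29: α=1, u≡9; β=2, v≡8 (mod 29); (9|29)=+1, (8|29)=-1; sign (−1)^0·+1^2·-1^1 = -1.
(a,b)_17: α=0, u≡1; β=2, v≡12 (mod 17); (1|17)=+1, (12|17)=-1; sign (−1)^0·+1^2·-1^0 = +1.
|Ram(17081, 31)| = 2, even; anisotropic at {19, 29}.

[19, 29]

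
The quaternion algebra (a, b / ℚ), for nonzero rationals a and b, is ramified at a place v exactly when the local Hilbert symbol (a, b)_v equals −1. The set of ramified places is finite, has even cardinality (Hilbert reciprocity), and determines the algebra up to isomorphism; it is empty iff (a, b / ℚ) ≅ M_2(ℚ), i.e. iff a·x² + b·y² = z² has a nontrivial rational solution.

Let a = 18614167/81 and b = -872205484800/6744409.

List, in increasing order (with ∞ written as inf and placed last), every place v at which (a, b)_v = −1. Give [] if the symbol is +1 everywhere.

Mod squares: a ≡ 110143, b ≡ -806403. Check v ∈ {∞, 2, 3, 5, 7, 11, 13, 17, 19, 23, 29, 31, 53}.
v=∞: 110143 > 0 and -806403 < 0  ⇒  (a,b)_∞ = +1.
v=53: a=53^0·(≡7), b=53^-2·(≡12) mod 53; (7|53)=+1, (12|53)=-1; (−1)^{0·-2·26}·(+1)^-2·(-1)^0 = +1.
v=2: v_2(a)=0, v_2(b)=8; units ≡ 7, 5 (mod 8); ε·ε+αω+βω = 1·0+0·1+8·0 ≡ 0  ⇒  (a,b)_2 = +1.
v=29: a=29^0·(≡25), b=29^1·(≡22) mod 29; (25|29)=+1, (22|29)=+1; (−1)^{0·1·14}·(+1)^1·(+1)^0 = +1.
v=13: a=13^2·(≡11), b=13^3·(≡8) mod 13; (11|13)=-1, (8|13)=-1; (−1)^{2·3·6}·(-1)^3·(-1)^2 = -1.
v=17: a=17^1·(≡9), b=17^0·(≡4) mod 17; (9|17)=+1, (4|17)=+1; (−1)^{1·0·8}·(+1)^0·(+1)^1 = +1.
v=19: a=19^1·(≡3), b=19^0·(≡15) mod 19; (3|19)=-1, (15|19)=-1; (−1)^{1·0·9}·(-1)^0·(-1)^1 = -1.
v=31: a=31^1·(≡14), b=31^1·(≡15) mod 31; (14|31)=+1, (15|31)=-1; (−1)^{1·1·15}·(+1)^1·(-1)^1 = +1.
v=7: a=7^0·(≡3), b=7^-4·(≡4) mod 7; (3|7)=-1, (4|7)=+1; (−1)^{0·-4·3}·(-1)^-4·(+1)^0 = +1.
v=5: a=5^0·(≡2), b=5^2·(≡2) mod 5; (2|5)=-1, (2|5)=-1; (−1)^{0·2·2}·(-1)^2·(-1)^0 = +1.
v=3: a=3^-4·(≡1), b=3^1·(≡2) mod 3; (1|3)=+1, (2|3)=-1; (−1)^{-4·1·1}·(+1)^1·(-1)^-4 = +1.
v=23: a=23^0·(≡5), b=23^1·(≡7) mod 23; (5|23)=-1, (7|23)=-1; (−1)^{0·1·11}·(-1)^1·(-1)^0 = -1.
v=11: a=11^1·(≡3), b=11^0·(≡10) mod 11; (3|11)=+1, (10|11)=-1; (−1)^{1·0·5}·(+1)^0·(-1)^1 = -1.
Ram(110143, -806403) = {11, 13, 19, 23}; no ℚ_11-point on the conic.

[11, 13, 19, 23]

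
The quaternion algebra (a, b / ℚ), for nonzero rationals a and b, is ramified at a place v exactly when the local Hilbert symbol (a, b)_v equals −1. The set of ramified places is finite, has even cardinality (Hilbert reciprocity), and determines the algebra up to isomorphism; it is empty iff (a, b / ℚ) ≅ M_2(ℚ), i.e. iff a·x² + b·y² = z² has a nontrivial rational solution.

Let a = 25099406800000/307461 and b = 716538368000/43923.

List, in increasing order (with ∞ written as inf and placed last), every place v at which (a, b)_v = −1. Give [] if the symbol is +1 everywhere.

Mod squares: a ≡ 2730, b ≡ 15. Check v ∈ {∞, 2, 3, 5, 7, 11, 13}.
v=∞: 2730 > 0 and 15 > 0  ⇒  (a,b)_∞ = +1.
v=11: a=11^-4·(≡6), b=11^-4·(≡5) mod 11; (6|11)=-1, (5|11)=+1; (−1)^{-4·-4·5}·(-1)^-4·(+1)^-4 = +1.
v=7: a=7^-1·(≡3), b=7^2·(≡4) mod 7; (3|7)=-1, (4|7)=+1; (−1)^{-1·2·3}·(-1)^2·(+1)^-1 = +1.
v=3: a=3^-1·(≡1), b=3^-1·(≡2) mod 3; (1|3)=+1, (2|3)=-1; (−1)^{-1·-1·1}·(+1)^-1·(-1)^-1 = +1.
v=13: a=13^7·(≡5), b=13^4·(≡6) mod 13; (5|13)=-1, (6|13)=-1; (−1)^{7·4·6}·(-1)^4·(-1)^7 = -1.
v=2: v_2(a)=7, v_2(b)=12; units ≡ 5, 7 (mod 8); ε·ε+αω+βω = 0·1+7·0+12·1 ≡ 0  ⇒  (a,b)_2 = +1.
v=5: a=5^5·(≡1), b=5^3·(≡3) mod 5; (1|5)=+1, (3|5)=-1; (−1)^{5·3·2}·(+1)^3·(-1)^5 = -1.
Ram(2730, 15) = {5, 13}; no ℚ_5-point on the conic.

[5, 13]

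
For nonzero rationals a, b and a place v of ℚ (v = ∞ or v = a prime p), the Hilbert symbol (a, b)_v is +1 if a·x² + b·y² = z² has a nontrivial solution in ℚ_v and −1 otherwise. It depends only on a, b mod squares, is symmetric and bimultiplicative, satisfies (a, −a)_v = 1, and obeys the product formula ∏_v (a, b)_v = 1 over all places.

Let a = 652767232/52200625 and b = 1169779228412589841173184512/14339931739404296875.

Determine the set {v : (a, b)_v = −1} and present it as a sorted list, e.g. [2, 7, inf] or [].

Mod squares: a ≡ 943, b ≡ 2838430. Check v ∈ {∞, 2, 3, 5, 7, 13, 17, 23, 41, 43}.
v=7: a=7^0·(≡5), b=7^3·(≡2) mod 7; (5|7)=-1, (2|7)=+1; (−1)^{0·3·3}·(-1)^3·(+1)^0 = -1.
v=41: a=41^1·(≡9), b=41^1·(≡27) mod 41; (9|41)=+1, (27|41)=-1; (−1)^{1·1·20}·(+1)^1·(-1)^1 = -1.
v=2: v_2(a)=12, v_2(b)=39; units ≡ 7, 7 (mod 8); ε·ε+αω+βω = 1·1+12·0+39·0 ≡ 1  ⇒  (a,b)_2 = -1.
v=23: a=23^1·(≡9), b=23^-3·(≡19) mod 23; (9|23)=+1, (19|23)=-1; (−1)^{1·-3·11}·(+1)^-3·(-1)^1 = +1.
v=43: a=43^0·(≡13), b=43^1·(≡12) mod 43; (13|43)=+1, (12|43)=-1; (−1)^{0·1·21}·(+1)^1·(-1)^0 = +1.
v=3: a=3^0·(≡1), b=3^6·(≡1) mod 3; (1|3)=+1, (1|3)=+1; (−1)^{0·6·1}·(+1)^6·(+1)^0 = +1.
v=13: a=13^2·(≡8), b=13^6·(≡12) mod 13; (8|13)=-1, (12|13)=+1; (−1)^{2·6·6}·(-1)^6·(+1)^2 = +1.
v=∞: 943 > 0 and 2838430 > 0  ⇒  (a,b)_∞ = +1.
v=5: a=5^-4·(≡2), b=5^-11·(≡4) mod 5; (2|5)=-1, (4|5)=+1; (−1)^{-4·-11·2}·(-1)^-11·(+1)^-4 = -1.
v=17: a=17^-4·(≡15), b=17^-6·(≡8) mod 17; (15|17)=+1, (8|17)=+1; (−1)^{-4·-6·8}·(+1)^-6·(+1)^-4 = +1.
(943, 2838430 / ℚ) ramifies at {2, 5, 7, 41}: a division algebra.

[2, 5, 7, 41]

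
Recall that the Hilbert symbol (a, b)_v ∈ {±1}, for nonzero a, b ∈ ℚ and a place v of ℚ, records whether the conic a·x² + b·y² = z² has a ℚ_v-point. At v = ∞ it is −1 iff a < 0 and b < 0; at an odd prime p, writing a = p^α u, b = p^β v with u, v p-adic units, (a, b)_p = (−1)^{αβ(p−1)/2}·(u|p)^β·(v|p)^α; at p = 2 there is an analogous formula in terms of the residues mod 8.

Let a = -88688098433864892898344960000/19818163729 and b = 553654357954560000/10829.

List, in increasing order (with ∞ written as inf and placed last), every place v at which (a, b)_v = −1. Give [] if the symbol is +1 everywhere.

Mod squares: a ≡ -3185331, b ≡ 789806706. Check v ∈ {∞, 2, 3, 5, 7, 13, 17, 19, 23, 29, 41, 47}.
v=41: a=41^3·(≡4), b=41^2·(≡20) mod 41; (4|41)=+1, (20|41)=+1; (−1)^{3·2·20}·(+1)^2·(+1)^3 = +1.
v=5: a=5^4·(≡1), b=5^4·(≡4) mod 5; (1|5)=+1, (4|5)=+1; (−1)^{4·4·2}·(+1)^4·(+1)^4 = +1.
v=13: a=13^-4·(≡5), b=13^-1·(≡8) mod 13; (5|13)=-1, (8|13)=-1; (−1)^{-4·-1·6}·(-1)^-1·(-1)^-4 = -1.
v=17: a=17^-2·(≡12), b=17^-1·(≡10) mod 17; (12|17)=-1, (10|17)=-1; (−1)^{-2·-1·8}·(-1)^-1·(-1)^-2 = -1.
v=19: a=19^1·(≡7), b=19^1·(≡1) mod 19; (7|19)=+1, (1|19)=+1; (−1)^{1·1·9}·(+1)^1·(+1)^1 = -1.
v=2: v_2(a)=36, v_2(b)=15; units ≡ 5, 1 (mod 8); ε·ε+αω+βω = 0·0+36·0+15·1 ≡ 1  ⇒  (a,b)_2 = -1.
v=7: a=7^-4·(≡6), b=7^-2·(≡3) mod 7; (6|7)=-1, (3|7)=-1; (−1)^{-4·-2·3}·(-1)^-2·(-1)^-4 = +1.
v=∞: -3185331 < 0 and 789806706 > 0  ⇒  (a,b)_∞ = +1.
v=47: a=47^1·(≡12), b=47^1·(≡4) mod 47; (12|47)=+1, (4|47)=+1; (−1)^{1·1·23}·(+1)^1·(+1)^1 = -1.
v=23: a=23^2·(≡18), b=23^1·(≡13) mod 23; (18|23)=+1, (13|23)=+1; (−1)^{2·1·11}·(+1)^1·(+1)^2 = +1.
v=3: a=3^7·(≡1), b=3^3·(≡2) mod 3; (1|3)=+1, (2|3)=-1; (−1)^{7·3·1}·(+1)^3·(-1)^7 = +1.
v=29: a=29^1·(≡24), b=29^1·(≡11) mod 29; (24|29)=+1, (11|29)=-1; (−1)^{1·1·14}·(+1)^1·(-1)^1 = -1.
|Ram(-3185331, 789806706)| = 6, even; anisotropic at {2, 13, 17, 19, 29, 47}.

[2, 13, 17, 19, 29, 47]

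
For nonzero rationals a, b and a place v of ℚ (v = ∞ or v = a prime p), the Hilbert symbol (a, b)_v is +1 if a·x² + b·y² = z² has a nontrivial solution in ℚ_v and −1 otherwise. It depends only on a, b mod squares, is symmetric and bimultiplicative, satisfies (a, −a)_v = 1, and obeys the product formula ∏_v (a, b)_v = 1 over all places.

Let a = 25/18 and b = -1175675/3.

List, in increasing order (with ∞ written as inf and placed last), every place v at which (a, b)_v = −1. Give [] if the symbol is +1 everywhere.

(a, b) ≡ (2, -141081) mod (ℚ^×)²; places V = {2, 3, 5, 31, 37, 41, ∞}.
(a,b)_5: α=2, u≡2; β=2, v≡1 (mod 5); (2|5)=-1, (1|5)=+1; sign (−1)^0·-1^2·+1^2 = +1.
(a,b)_∞: sgn(2)=+, sgn(-141081)=−, so +1.
(a,b)_37: α=0, u≡24; β=1, v≡15 (mod 37); (24|37)=-1, (15|37)=-1; sign (−1)^0·-1^1·-1^0 = -1.
(a,b)_41: α=0, u≡31; β=1, v≡22 (mod 41); (31|41)=+1, (22|41)=-1; sign (−1)^0·+1^1·-1^0 = +1.
(a,b)_3: α=-2, u≡2; β=-1, v≡1 (mod 3); (2|3)=-1, (1|3)=+1; sign (−1)^0·-1^-1·+1^-2 = -1.
(a,b)_2: α=-1, β=0; u≡1, v≡7 (mod 8); ε(u)ε(v)=0·1, αω(v)=-1·0, βω(u)=0·0; sum ≡ 0  ⇒  +1.
(a,b)_31: α=0, u≡10; β=1, v≡27 (mod 31); (10|31)=+1, (27|31)=-1; sign (−1)^0·+1^1·-1^0 = +1.
Ram(2, -141081) = {3, 37}; no ℚ_3-point on the conic.

[3, 37]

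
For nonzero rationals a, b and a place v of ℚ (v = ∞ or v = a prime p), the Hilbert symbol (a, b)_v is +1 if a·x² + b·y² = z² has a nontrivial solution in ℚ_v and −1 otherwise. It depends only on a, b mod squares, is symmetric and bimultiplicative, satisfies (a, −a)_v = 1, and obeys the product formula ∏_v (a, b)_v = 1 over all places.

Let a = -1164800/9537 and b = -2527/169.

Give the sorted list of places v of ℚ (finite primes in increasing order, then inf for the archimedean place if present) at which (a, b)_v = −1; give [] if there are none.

[3, 7, 13, inf]

(a, b) ≡ (-6006, -7) mod (ℚ^×)²; places V = {2, 3, 5, 7, 11, 13, 17, 19, ∞}.
(a,b)_17: α=-2, u≡11; β=0, v≡11 (mod 17); (11|17)=-1, (11|17)=-1; sign (−1)^0·-1^0·-1^-2 = +1.
(a,b)_11: α=-1, u≡5; β=0, v≡9 (mod 11); (5|11)=+1, (9|11)=+1; sign (−1)^0·+1^0·+1^-1 = +1.
(a,b)_3: α=-1, u≡2; β=0, v≡2 (mod 3); (2|3)=-1, (2|3)=-1; sign (−1)^0·-1^0·-1^-1 = -1.
(a,b)_5: α=2, u≡4; β=0, v≡2 (mod 5); (4|5)=+1, (2|5)=-1; sign (−1)^0·+1^0·-1^2 = +1.
(a,b)_19: α=0, u≡5; β=2, v≡13 (mod 19); (5|19)=+1, (13|19)=-1; sign (−1)^0·+1^2·-1^0 = +1.
(a,b)_7: α=1, u≡6; β=1, v≡3 (mod 7); (6|7)=-1, (3|7)=-1; sign (−1)^1·-1^1·-1^1 = -1.
(a,b)_13: α=1, u≡6; β=-2, v≡8 (mod 13); (6|13)=-1, (8|13)=-1; sign (−1)^0·-1^-2·-1^1 = -1.
(a,b)_2: α=9, β=0; u≡5, v≡1 (mod 8); ε(u)ε(v)=0·0, αω(v)=9·0, βω(u)=0·1; sum ≡ 0  ⇒  +1.
(a,b)_∞: sgn(-6006)=−, sgn(-7)=−, so -1.
Ram(-6006, -7) = {3, 7, 13, ∞}; no ℚ_3-point on the conic.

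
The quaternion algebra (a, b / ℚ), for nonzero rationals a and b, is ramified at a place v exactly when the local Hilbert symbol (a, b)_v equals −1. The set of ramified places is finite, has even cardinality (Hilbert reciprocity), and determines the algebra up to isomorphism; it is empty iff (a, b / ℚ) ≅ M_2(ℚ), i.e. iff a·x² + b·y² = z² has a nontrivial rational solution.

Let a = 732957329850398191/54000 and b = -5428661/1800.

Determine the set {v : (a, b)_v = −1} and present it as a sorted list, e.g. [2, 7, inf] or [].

(a, b) ≡ (373065, -4522) mod (ℚ^×)²; places V = {2, 3, 5, 7, 11, 17, 19, ∞}.
(a,b)_17: α=3, u≡1; β=1, v≡11 (mod 17); (1|17)=+1, (11|17)=-1; sign (−1)^0·+1^1·-1^3 = -1.
(a,b)_19: α=3, u≡10; β=1, v≡7 (mod 19); (10|19)=-1, (7|19)=+1; sign (−1)^1·-1^1·+1^3 = +1.
(a,b)_3: α=-3, u≡2; β=-2, v≡2 (mod 3); (2|3)=-1, (2|3)=-1; sign (−1)^0·-1^-2·-1^-3 = -1.
(a,b)_5: α=-3, u≡3; β=-2, v≡2 (mod 5); (3|5)=-1, (2|5)=-1; sign (−1)^0·-1^-2·-1^-3 = -1.
(a,b)_7: α=11, u≡2; β=5, v≡6 (mod 7); (2|7)=+1, (6|7)=-1; sign (−1)^1·+1^5·-1^11 = +1.
(a,b)_∞: sgn(373065)=+, sgn(-4522)=−, so +1.
(a,b)_2: α=-4, β=-3; u≡1, v≡3 (mod 8); ε(u)ε(v)=0·1, αω(v)=-4·1, βω(u)=-3·0; sum ≡ 0  ⇒  +1.
(a,b)_11: α=1, u≡8; β=0, v≡10 (mod 11); (8|11)=-1, (10|11)=-1; sign (−1)^0·-1^0·-1^1 = -1.
|Ram(373065, -4522)| = 4, even; anisotropic at {3, 5, 11, 17}.

[3, 5, 11, 17]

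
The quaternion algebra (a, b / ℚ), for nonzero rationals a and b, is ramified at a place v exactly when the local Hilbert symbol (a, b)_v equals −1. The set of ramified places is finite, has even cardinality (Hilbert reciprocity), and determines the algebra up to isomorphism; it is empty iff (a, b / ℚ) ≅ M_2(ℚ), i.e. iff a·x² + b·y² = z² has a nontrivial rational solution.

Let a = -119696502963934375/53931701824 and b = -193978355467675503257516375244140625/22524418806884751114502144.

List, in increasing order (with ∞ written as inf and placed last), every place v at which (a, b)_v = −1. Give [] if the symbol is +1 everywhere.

(a, b) ≡ (-97495, -29233) mod (ℚ^×)²; places V = {2, 3, 5, 7, 11, 13, 17, 23, 29, 31, 37, 41, 47, ∞}.
(a,b)_23: α=2, u≡16; β=5, v≡22 (mod 23); (16|23)=+1, (22|23)=-1; sign (−1)^0·+1^5·-1^2 = +1.
(a,b)_7: α=-2, u≡2; β=-4, v≡6 (mod 7); (2|7)=+1, (6|7)=-1; sign (−1)^0·+1^-4·-1^-2 = +1.
(a,b)_41: α=2, u≡35; β=3, v≡4 (mod 41); (35|41)=-1, (4|41)=+1; sign (−1)^0·-1^3·+1^2 = -1.
(a,b)_11: α=-2, u≡3; β=-6, v≡5 (mod 11); (3|11)=+1, (5|11)=+1; sign (−1)^0·+1^-6·+1^-2 = +1.
(a,b)_17: α=1, u≡12; β=0, v≡14 (mod 17); (12|17)=-1, (14|17)=-1; sign (−1)^0·-1^0·-1^1 = -1.
(a,b)_2: α=-6, β=-18; u≡1, v≡7 (mod 8); ε(u)ε(v)=0·1, αω(v)=-6·0, βω(u)=-18·0; sum ≡ 0  ⇒  +1.
(a,b)_5: α=5, u≡4; β=12, v≡3 (mod 5); (4|5)=+1, (3|5)=-1; sign (−1)^0·+1^12·-1^5 = -1.
(a,b)_3: α=0, u≡2; β=2, v≡2 (mod 3); (2|3)=-1, (2|3)=-1; sign (−1)^0·-1^2·-1^0 = +1.
(a,b)_47: α=2, u≡29; β=4, v≡3 (mod 47); (29|47)=-1, (3|47)=+1; sign (−1)^0·-1^4·+1^2 = +1.
(a,b)_37: α=1, u≡2; β=2, v≡10 (mod 37); (2|37)=-1, (10|37)=+1; sign (−1)^0·-1^2·+1^1 = +1.
(a,b)_31: α=1, u≡30; β=3, v≡28 (mod 31); (30|31)=-1, (28|31)=+1; sign (−1)^1·-1^3·+1^1 = +1.
(a,b)_∞: sgn(-97495)=−, sgn(-29233)=−, so -1.
(a,b)_13: α=-2, u≡7; β=-4, v≡1 (mod 13); (7|13)=-1, (1|13)=+1; sign (−1)^0·-1^-4·+1^-2 = +1.
(a,b)_29: α=-2, u≡11; β=-4, v≡6 (mod 29); (11|29)=-1, (6|29)=+1; sign (−1)^0·-1^-4·+1^-2 = +1.
|Ram(-97495, -29233)| = 4, even; anisotropic at {5, 17, 41, ∞}.

[5, 17, 41, inf]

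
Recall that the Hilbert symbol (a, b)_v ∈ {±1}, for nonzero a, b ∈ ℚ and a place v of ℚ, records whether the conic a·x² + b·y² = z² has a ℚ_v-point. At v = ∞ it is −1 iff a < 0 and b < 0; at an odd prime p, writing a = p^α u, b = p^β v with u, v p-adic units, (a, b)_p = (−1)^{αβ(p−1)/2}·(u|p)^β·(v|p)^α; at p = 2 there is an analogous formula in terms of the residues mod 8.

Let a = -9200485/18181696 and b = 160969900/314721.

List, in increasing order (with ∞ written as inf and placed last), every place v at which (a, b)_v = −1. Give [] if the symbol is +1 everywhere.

Mod squares: a ≡ -85, b ≡ 91. Check v ∈ {∞, 2, 3, 5, 7, 11, 13, 17, 19, 41, 47}.
v=47: a=47^2·(≡4), b=47^0·(≡13) mod 47; (4|47)=+1, (13|47)=-1; (−1)^{2·0·23}·(+1)^0·(-1)^2 = +1.
v=41: a=41^-2·(≡26), b=41^0·(≡1) mod 41; (26|41)=-1, (1|41)=+1; (−1)^{-2·0·20}·(-1)^0·(+1)^-2 = +1.
v=7: a=7^2·(≡3), b=7^3·(≡6) mod 7; (3|7)=-1, (6|7)=-1; (−1)^{2·3·3}·(-1)^3·(-1)^2 = -1.
v=11: a=11^0·(≡5), b=11^-2·(≡5) mod 11; (5|11)=+1, (5|11)=+1; (−1)^{0·-2·5}·(+1)^-2·(+1)^0 = +1.
v=5: a=5^1·(≡3), b=5^2·(≡1) mod 5; (3|5)=-1, (1|5)=+1; (−1)^{1·2·2}·(-1)^2·(+1)^1 = +1.
v=19: a=19^0·(≡8), b=19^2·(≡13) mod 19; (8|19)=-1, (13|19)=-1; (−1)^{0·2·9}·(-1)^2·(-1)^0 = +1.
v=2: v_2(a)=-6, v_2(b)=2; units ≡ 3, 3 (mod 8); ε·ε+αω+βω = 1·1+-6·1+2·1 ≡ 1  ⇒  (a,b)_2 = -1.
v=13: a=13^-2·(≡2), b=13^1·(≡2) mod 13; (2|13)=-1, (2|13)=-1; (−1)^{-2·1·6}·(-1)^1·(-1)^-2 = -1.
v=3: a=3^0·(≡2), b=3^-2·(≡1) mod 3; (2|3)=-1, (1|3)=+1; (−1)^{0·-2·1}·(-1)^-2·(+1)^0 = +1.
v=∞: -85 < 0 and 91 > 0  ⇒  (a,b)_∞ = +1.
v=17: a=17^1·(≡14), b=17^-2·(≡11) mod 17; (14|17)=-1, (11|17)=-1; (−1)^{1·-2·8}·(-1)^-2·(-1)^1 = -1.
Ram(-85, 91) = {2, 7, 13, 17}; no ℚ_2-point on the conic.

[2, 7, 13, 17]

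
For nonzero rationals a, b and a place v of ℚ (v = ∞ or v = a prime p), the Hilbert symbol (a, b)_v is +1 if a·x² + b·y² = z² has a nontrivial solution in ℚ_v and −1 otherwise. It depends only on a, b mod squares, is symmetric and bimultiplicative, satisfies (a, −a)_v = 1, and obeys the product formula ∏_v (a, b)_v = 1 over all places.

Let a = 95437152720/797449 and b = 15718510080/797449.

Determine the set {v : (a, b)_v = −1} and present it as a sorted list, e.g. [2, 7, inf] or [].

Mod squares: a ≡ 23205, b ≡ 15470. Check v ∈ {∞, 2, 3, 5, 7, 13, 17, 19, 47}.
v=47: a=47^-2·(≡8), b=47^-2·(≡1) mod 47; (8|47)=+1, (1|47)=+1; (−1)^{-2·-2·23}·(+1)^-2·(+1)^-2 = +1.
v=2: v_2(a)=4, v_2(b)=9; units ≡ 5, 7 (mod 8); ε·ε+αω+βω = 0·1+4·0+9·1 ≡ 1  ⇒  (a,b)_2 = -1.
v=∞: 23205 > 0 and 15470 > 0  ⇒  (a,b)_∞ = +1.
v=7: a=7^1·(≡1), b=7^3·(≡5) mod 7; (1|7)=+1, (5|7)=-1; (−1)^{1·3·3}·(+1)^3·(-1)^1 = +1.
v=19: a=19^-2·(≡11), b=19^-2·(≡16) mod 19; (11|19)=+1, (16|19)=+1; (−1)^{-2·-2·9}·(+1)^-2·(+1)^-2 = +1.
v=13: a=13^5·(≡10), b=13^1·(≡6) mod 13; (10|13)=+1, (6|13)=-1; (−1)^{5·1·6}·(+1)^1·(-1)^5 = -1.
v=3: a=3^3·(≡1), b=3^4·(≡2) mod 3; (1|3)=+1, (2|3)=-1; (−1)^{3·4·1}·(+1)^4·(-1)^3 = -1.
v=17: a=17^1·(≡7), b=17^1·(≡16) mod 17; (7|17)=-1, (16|17)=+1; (−1)^{1·1·8}·(-1)^1·(+1)^1 = -1.
v=5: a=5^1·(≡1), b=5^1·(≡4) mod 5; (1|5)=+1, (4|5)=+1; (−1)^{1·1·2}·(+1)^1·(+1)^1 = +1.
Ram(23205, 15470) = {2, 3, 13, 17}; no ℚ_2-point on the conic.

[2, 3, 13, 17]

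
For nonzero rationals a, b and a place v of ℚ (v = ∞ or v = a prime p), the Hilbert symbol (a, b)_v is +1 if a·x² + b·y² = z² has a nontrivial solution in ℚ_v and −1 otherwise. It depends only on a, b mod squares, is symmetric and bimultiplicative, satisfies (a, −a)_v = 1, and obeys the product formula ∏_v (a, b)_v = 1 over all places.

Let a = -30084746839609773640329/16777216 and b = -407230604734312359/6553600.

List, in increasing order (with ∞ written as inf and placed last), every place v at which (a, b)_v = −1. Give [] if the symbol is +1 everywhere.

(a, b) ≡ (-609, -8671) mod (ℚ^×)²; places V = {2, 3, 5, 7, 11, 13, 23, 29, 31, ∞}.
(a,b)_31: α=0, u≡6; β=2, v≡1 (mod 31); (6|31)=-1, (1|31)=+1; sign (−1)^0·-1^2·+1^0 = +1.
(a,b)_29: α=5, u≡27; β=3, v≡20 (mod 29); (27|29)=-1, (20|29)=+1; sign (−1)^0·-1^3·+1^5 = -1.
(a,b)_∞: sgn(-609)=−, sgn(-8671)=−, so -1.
(a,b)_2: α=-24, β=-18; u≡7, v≡1 (mod 8); ε(u)ε(v)=1·0, αω(v)=-24·0, βω(u)=-18·0; sum ≡ 0  ⇒  +1.
(a,b)_5: α=0, u≡1; β=-2, v≡4 (mod 5); (1|5)=+1, (4|5)=+1; sign (−1)^0·+1^-2·+1^0 = +1.
(a,b)_7: α=3, u≡4; β=2, v≡2 (mod 7); (4|7)=+1, (2|7)=+1; sign (−1)^0·+1^2·+1^3 = +1.
(a,b)_11: α=6, u≡8; β=4, v≡6 (mod 11); (8|11)=-1, (6|11)=-1; sign (−1)^0·-1^4·-1^6 = +1.
(a,b)_13: α=2, u≡2; β=1, v≡3 (mod 13); (2|13)=-1, (3|13)=+1; sign (−1)^0·-1^1·+1^2 = -1.
(a,b)_3: α=3, u≡1; β=4, v≡2 (mod 3); (1|3)=+1, (2|3)=-1; sign (−1)^0·+1^4·-1^3 = -1.
(a,b)_23: α=2, u≡12; β=1, v≡19 (mod 23); (12|23)=+1, (19|23)=-1; sign (−1)^0·+1^1·-1^2 = +1.
Ram(-609, -8671) = {3, 13, 29, ∞}; no ℚ_3-point on the conic.

[3, 13, 29, inf]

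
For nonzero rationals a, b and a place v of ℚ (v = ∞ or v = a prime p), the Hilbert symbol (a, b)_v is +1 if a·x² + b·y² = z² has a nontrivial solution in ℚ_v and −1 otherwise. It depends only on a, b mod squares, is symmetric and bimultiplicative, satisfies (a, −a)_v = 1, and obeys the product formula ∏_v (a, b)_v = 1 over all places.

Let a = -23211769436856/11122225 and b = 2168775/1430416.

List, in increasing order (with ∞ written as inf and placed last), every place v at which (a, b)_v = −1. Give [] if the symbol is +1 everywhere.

[13, 17]

(a, b) ≡ (-286, 119) mod (ℚ^×)²; places V = {2, 3, 5, 7, 11, 13, 17, 19, 23, 29, ∞}.
(a,b)_13: α=1, u≡9; β=-2, v≡11 (mod 13); (9|13)=+1, (11|13)=-1; sign (−1)^0·+1^-2·-1^1 = -1.
(a,b)_17: α=2, u≡11; β=1, v≡12 (mod 17); (11|17)=-1, (12|17)=-1; sign (−1)^0·-1^1·-1^2 = -1.
(a,b)_2: α=3, β=-4; u≡1, v≡7 (mod 8); ε(u)ε(v)=0·1, αω(v)=3·0, βω(u)=-4·0; sum ≡ 0  ⇒  +1.
(a,b)_19: α=2, u≡2; β=0, v≡1 (mod 19); (2|19)=-1, (1|19)=+1; sign (−1)^0·-1^0·+1^2 = +1.
(a,b)_7: α=4, u≡1; β=1, v≡5 (mod 7); (1|7)=+1, (5|7)=-1; sign (−1)^0·+1^1·-1^4 = +1.
(a,b)_23: α=-2, u≡9; β=-2, v≡1 (mod 23); (9|23)=+1, (1|23)=+1; sign (−1)^0·+1^-2·+1^-2 = +1.
(a,b)_3: α=4, u≡2; β=6, v≡2 (mod 3); (2|3)=-1, (2|3)=-1; sign (−1)^0·-1^6·-1^4 = +1.
(a,b)_11: α=1, u≡2; β=0, v≡9 (mod 11); (2|11)=-1, (9|11)=+1; sign (−1)^0·-1^0·+1^1 = +1.
(a,b)_∞: sgn(-286)=−, sgn(119)=+, so +1.
(a,b)_5: α=-2, u≡1; β=2, v≡1 (mod 5); (1|5)=+1, (1|5)=+1; sign (−1)^0·+1^2·+1^-2 = +1.
(a,b)_29: α=-2, u≡23; β=0, v≡15 (mod 29); (23|29)=+1, (15|29)=-1; sign (−1)^0·+1^0·-1^-2 = +1.
Ram(-286, 119) = {13, 17}; no ℚ_13-point on the conic.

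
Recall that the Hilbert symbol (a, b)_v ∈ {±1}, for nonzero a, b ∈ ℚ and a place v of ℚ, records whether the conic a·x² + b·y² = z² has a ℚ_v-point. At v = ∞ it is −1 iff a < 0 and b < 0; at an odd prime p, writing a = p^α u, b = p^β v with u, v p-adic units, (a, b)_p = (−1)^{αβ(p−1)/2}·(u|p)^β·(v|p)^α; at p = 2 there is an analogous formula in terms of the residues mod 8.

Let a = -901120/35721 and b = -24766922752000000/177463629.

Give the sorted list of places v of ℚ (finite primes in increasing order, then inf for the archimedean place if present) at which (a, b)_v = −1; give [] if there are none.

(a, b) ≡ (-55, -273) mod (ℚ^×)²; places V = {2, 3, 5, 7, 11, 13, 17, 19, 31, ∞}.
(a,b)_11: α=1, u≡2; β=2, v≡2 (mod 11); (2|11)=-1, (2|11)=-1; sign (−1)^0·-1^2·-1^1 = -1.
(a,b)_2: α=14, β=20; u≡1, v≡7 (mod 8); ε(u)ε(v)=0·1, αω(v)=14·0, βω(u)=20·0; sum ≡ 0  ⇒  +1.
(a,b)_13: α=0, u≡4; β=1, v≡11 (mod 13); (4|13)=+1, (11|13)=-1; sign (−1)^0·+1^1·-1^0 = +1.
(a,b)_5: α=1, u≡1; β=6, v≡3 (mod 5); (1|5)=+1, (3|5)=-1; sign (−1)^0·+1^6·-1^1 = -1.
(a,b)_19: α=0, u≡12; β=-2, v≡8 (mod 19); (12|19)=-1, (8|19)=-1; sign (−1)^0·-1^-2·-1^0 = +1.
(a,b)_3: α=-6, u≡2; β=-5, v≡2 (mod 3); (2|3)=-1, (2|3)=-1; sign (−1)^0·-1^-5·-1^-6 = -1.
(a,b)_7: α=-2, u≡4; β=-1, v≡6 (mod 7); (4|7)=+1, (6|7)=-1; sign (−1)^0·+1^-1·-1^-2 = +1.
(a,b)_17: α=0, u≡4; β=-2, v≡15 (mod 17); (4|17)=+1, (15|17)=+1; sign (−1)^0·+1^-2·+1^0 = +1.
(a,b)_∞: sgn(-55)=−, sgn(-273)=−, so -1.
(a,b)_31: α=0, u≡9; β=2, v≡22 (mod 31); (9|31)=+1, (22|31)=-1; sign (−1)^0·+1^2·-1^0 = +1.
|Ram(-55, -273)| = 4, even; anisotropic at {3, 5, 11, ∞}.

[3, 5, 11, inf]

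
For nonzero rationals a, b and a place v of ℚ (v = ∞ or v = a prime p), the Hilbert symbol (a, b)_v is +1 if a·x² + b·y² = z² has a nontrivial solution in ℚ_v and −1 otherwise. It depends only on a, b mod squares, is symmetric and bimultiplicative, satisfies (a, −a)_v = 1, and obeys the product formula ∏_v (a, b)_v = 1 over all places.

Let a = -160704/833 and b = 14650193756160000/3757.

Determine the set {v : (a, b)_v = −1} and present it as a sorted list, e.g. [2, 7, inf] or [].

[13, 17]

Mod squares: a ≡ -527, b ≡ 537602. Check v ∈ {∞, 2, 3, 5, 7, 13, 17, 23, 29, 31}.
v=31: a=31^1·(≡25), b=31^3·(≡15) mod 31; (25|31)=+1, (15|31)=-1; (−1)^{1·3·15}·(+1)^3·(-1)^1 = +1.
v=23: a=23^0·(≡4), b=23^1·(≡18) mod 23; (4|23)=+1, (18|23)=+1; (−1)^{0·1·11}·(+1)^1·(+1)^0 = +1.
v=∞: -527 < 0 and 537602 > 0  ⇒  (a,b)_∞ = +1.
v=29: a=29^0·(≡20), b=29^1·(≡5) mod 29; (20|29)=+1, (5|29)=+1; (−1)^{0·1·14}·(+1)^1·(+1)^0 = +1.
v=17: a=17^-1·(≡10), b=17^-2·(≡11) mod 17; (10|17)=-1, (11|17)=-1; (−1)^{-1·-2·8}·(-1)^-2·(-1)^-1 = -1.
v=13: a=13^0·(≡2), b=13^-1·(≡4) mod 13; (2|13)=-1, (4|13)=+1; (−1)^{0·-1·6}·(-1)^-1·(+1)^0 = -1.
v=3: a=3^4·(≡1), b=3^2·(≡2) mod 3; (1|3)=+1, (2|3)=-1; (−1)^{4·2·1}·(+1)^2·(-1)^4 = +1.
v=2: v_2(a)=6, v_2(b)=17; units ≡ 1, 1 (mod 8); ε·ε+αω+βω = 0·0+6·0+17·0 ≡ 0  ⇒  (a,b)_2 = +1.
v=5: a=5^0·(≡2), b=5^4·(≡3) mod 5; (2|5)=-1, (3|5)=-1; (−1)^{0·4·2}·(-1)^4·(-1)^0 = +1.
v=7: a=7^-2·(≡3), b=7^0·(≡2) mod 7; (3|7)=-1, (2|7)=+1; (−1)^{-2·0·3}·(-1)^0·(+1)^-2 = +1.
Ram(-527, 537602) = {13, 17}; no ℚ_13-point on the conic.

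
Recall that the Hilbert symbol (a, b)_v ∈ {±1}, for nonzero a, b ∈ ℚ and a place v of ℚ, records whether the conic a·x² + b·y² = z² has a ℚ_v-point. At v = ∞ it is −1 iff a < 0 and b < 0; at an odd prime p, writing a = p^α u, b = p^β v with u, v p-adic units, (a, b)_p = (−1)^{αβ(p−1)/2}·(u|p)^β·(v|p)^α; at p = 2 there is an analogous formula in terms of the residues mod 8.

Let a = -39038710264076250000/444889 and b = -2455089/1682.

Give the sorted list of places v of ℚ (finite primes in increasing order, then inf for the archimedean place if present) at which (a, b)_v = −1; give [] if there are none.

Mod squares: a ≡ -1105, b ≡ -9282. Check v ∈ {∞, 2, 3, 5, 7, 13, 17, 23, 29}.
v=2: v_2(a)=4, v_2(b)=-1; units ≡ 7, 7 (mod 8); ε·ε+αω+βω = 1·1+4·0+-1·0 ≡ 1  ⇒  (a,b)_2 = -1.
v=5: a=5^7·(≡1), b=5^0·(≡3) mod 5; (1|5)=+1, (3|5)=-1; (−1)^{7·0·2}·(+1)^0·(-1)^7 = -1.
v=23: a=23^-2·(≡11), b=23^2·(≡17) mod 23; (11|23)=-1, (17|23)=-1; (−1)^{-2·2·11}·(-1)^2·(-1)^-2 = +1.
v=3: a=3^10·(≡2), b=3^1·(≡2) mod 3; (2|3)=-1, (2|3)=-1; (−1)^{10·1·1}·(-1)^1·(-1)^10 = -1.
v=29: a=29^-2·(≡27), b=29^-2·(≡11) mod 29; (27|29)=-1, (11|29)=-1; (−1)^{-2·-2·14}·(-1)^-2·(-1)^-2 = +1.
v=7: a=7^2·(≡4), b=7^1·(≡4) mod 7; (4|7)=+1, (4|7)=+1; (−1)^{2·1·3}·(+1)^1·(+1)^2 = +1.
v=∞: -1105 < 0 and -9282 < 0  ⇒  (a,b)_∞ = -1.
v=13: a=13^3·(≡6), b=13^1·(≡10) mod 13; (6|13)=-1, (10|13)=+1; (−1)^{3·1·6}·(-1)^1·(+1)^3 = -1.
v=17: a=17^3·(≡11), b=17^1·(≡2) mod 17; (11|17)=-1, (2|17)=+1; (−1)^{3·1·8}·(-1)^1·(+1)^3 = -1.
Ram(-1105, -9282) = {2, 3, 5, 13, 17, ∞}; no ℚ_2-point on the conic.

[2, 3, 5, 13, 17, inf]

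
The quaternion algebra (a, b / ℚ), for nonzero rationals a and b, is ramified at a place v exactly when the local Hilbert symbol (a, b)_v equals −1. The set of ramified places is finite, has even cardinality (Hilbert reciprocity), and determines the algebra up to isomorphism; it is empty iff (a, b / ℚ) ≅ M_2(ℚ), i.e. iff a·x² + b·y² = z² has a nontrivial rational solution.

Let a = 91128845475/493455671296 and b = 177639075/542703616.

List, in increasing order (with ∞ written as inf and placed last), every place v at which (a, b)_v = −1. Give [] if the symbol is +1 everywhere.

Mod squares: a ≡ 19, b ≡ 3. Check v ∈ {∞, 2, 3, 5, 7, 13, 19}.
v=3: a=3^12·(≡1), b=3^9·(≡1) mod 3; (1|3)=+1, (1|3)=+1; (−1)^{12·9·1}·(+1)^9·(+1)^12 = +1.
v=2: v_2(a)=-22, v_2(b)=-16; units ≡ 3, 3 (mod 8); ε·ε+αω+βω = 1·1+-22·1+-16·1 ≡ 1  ⇒  (a,b)_2 = -1.
v=13: a=13^0·(≡6), b=13^-2·(≡4) mod 13; (6|13)=-1, (4|13)=+1; (−1)^{0·-2·6}·(-1)^-2·(+1)^0 = +1.
v=7: a=7^-6·(≡5), b=7^-2·(≡6) mod 7; (5|7)=-1, (6|7)=-1; (−1)^{-6·-2·3}·(-1)^-2·(-1)^-6 = +1.
v=5: a=5^2·(≡4), b=5^2·(≡3) mod 5; (4|5)=+1, (3|5)=-1; (−1)^{2·2·2}·(+1)^2·(-1)^2 = +1.
v=∞: 19 > 0 and 3 > 0  ⇒  (a,b)_∞ = +1.
v=19: a=19^3·(≡16), b=19^2·(≡8) mod 19; (16|19)=+1, (8|19)=-1; (−1)^{3·2·9}·(+1)^2·(-1)^3 = -1.
Ram(19, 3) = {2, 19}; no ℚ_2-point on the conic.

[2, 19]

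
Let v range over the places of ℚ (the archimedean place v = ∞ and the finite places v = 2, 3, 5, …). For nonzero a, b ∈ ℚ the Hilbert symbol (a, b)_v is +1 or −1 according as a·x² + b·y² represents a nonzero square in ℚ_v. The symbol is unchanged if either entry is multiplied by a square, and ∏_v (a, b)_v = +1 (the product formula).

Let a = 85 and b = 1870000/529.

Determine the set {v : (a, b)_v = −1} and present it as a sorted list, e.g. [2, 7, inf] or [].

Mod squares: a ≡ 85, b ≡ 187. Check v ∈ {∞, 2, 5, 11, 17, 23}.
v=∞: 85 > 0 and 187 > 0  ⇒  (a,b)_∞ = +1.
v=11: a=11^0·(≡8), b=11^1·(≡6) mod 11; (8|11)=-1, (6|11)=-1; (−1)^{0·1·5}·(-1)^1·(-1)^0 = -1.
v=2: v_2(a)=0, v_2(b)=4; units ≡ 5, 3 (mod 8); ε·ε+αω+βω = 0·1+0·1+4·1 ≡ 0  ⇒  (a,b)_2 = +1.
v=5: a=5^1·(≡2), b=5^4·(≡3) mod 5; (2|5)=-1, (3|5)=-1; (−1)^{1·4·2}·(-1)^4·(-1)^1 = -1.
v=23: a=23^0·(≡16), b=23^-2·(≡8) mod 23; (16|23)=+1, (8|23)=+1; (−1)^{0·-2·11}·(+1)^-2·(+1)^0 = +1.
v=17: a=17^1·(≡5), b=17^1·(≡5) mod 17; (5|17)=-1, (5|17)=-1; (−1)^{1·1·8}·(-1)^1·(-1)^1 = +1.
(85, 187 / ℚ) ramifies at {5, 11}: a division algebra.

[5, 11]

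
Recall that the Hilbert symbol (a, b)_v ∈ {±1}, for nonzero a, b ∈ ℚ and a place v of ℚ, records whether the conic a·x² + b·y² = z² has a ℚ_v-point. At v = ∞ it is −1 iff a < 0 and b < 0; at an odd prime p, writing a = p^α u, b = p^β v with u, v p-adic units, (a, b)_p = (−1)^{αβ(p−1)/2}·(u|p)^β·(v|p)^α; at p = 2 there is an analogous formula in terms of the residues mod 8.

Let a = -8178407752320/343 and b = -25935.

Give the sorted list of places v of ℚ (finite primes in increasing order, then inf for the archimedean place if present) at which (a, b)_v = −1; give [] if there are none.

(a, b) ≡ (-1190, -25935) mod (ℚ^×)²; places V = {2, 3, 5, 7, 13, 17, 19, 37, ∞}.
(a,b)_2: α=7, β=0; u≡5, v≡1 (mod 8); ε(u)ε(v)=0·0, αω(v)=7·0, βω(u)=0·1; sum ≡ 0  ⇒  +1.
(a,b)_37: α=2, u≡22; β=0, v≡2 (mod 37); (22|37)=-1, (2|37)=-1; sign (−1)^0·-1^0·-1^2 = +1.
(a,b)_∞: sgn(-1190)=−, sgn(-25935)=−, so -1.
(a,b)_17: α=1, u≡15; β=0, v≡7 (mod 17); (15|17)=+1, (7|17)=-1; sign (−1)^0·+1^0·-1^1 = -1.
(a,b)_13: α=2, u≡7; β=1, v≡7 (mod 13); (7|13)=-1, (7|13)=-1; sign (−1)^0·-1^1·-1^2 = -1.
(a,b)_7: α=-3, u≡6; β=1, v≡5 (mod 7); (6|7)=-1, (5|7)=-1; sign (−1)^1·-1^1·-1^-3 = -1.
(a,b)_5: α=1, u≡2; β=1, v≡3 (mod 5); (2|5)=-1, (3|5)=-1; sign (−1)^0·-1^1·-1^1 = +1.
(a,b)_3: α=2, u≡1; β=1, v≡1 (mod 3); (1|3)=+1, (1|3)=+1; sign (−1)^0·+1^1·+1^2 = +1.
(a,b)_19: α=2, u≡7; β=1, v≡3 (mod 19); (7|19)=+1, (3|19)=-1; sign (−1)^0·+1^1·-1^2 = +1.
(-1190, -25935 / ℚ) ramifies at {7, 13, 17, ∞}: a division algebra.

[7, 13, 17, inf]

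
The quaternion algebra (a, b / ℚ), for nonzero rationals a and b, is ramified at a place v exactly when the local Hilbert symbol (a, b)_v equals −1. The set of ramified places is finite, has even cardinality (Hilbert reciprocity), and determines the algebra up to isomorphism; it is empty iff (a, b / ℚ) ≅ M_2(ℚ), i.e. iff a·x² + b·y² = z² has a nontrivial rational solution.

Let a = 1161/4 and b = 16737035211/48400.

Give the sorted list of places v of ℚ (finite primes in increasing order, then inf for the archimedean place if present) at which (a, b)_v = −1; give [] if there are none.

[3, 17, 37, 41]

Mod squares: a ≡ 129, b ≡ 1005771. Check v ∈ {∞, 2, 3, 5, 11, 13, 17, 37, 41, 43}.
v=13: a=13^0·(≡1), b=13^1·(≡4) mod 13; (1|13)=+1, (4|13)=+1; (−1)^{0·1·6}·(+1)^1·(+1)^0 = +1.
v=2: v_2(a)=-2, v_2(b)=-4; units ≡ 1, 3 (mod 8); ε·ε+αω+βω = 0·1+-2·1+-4·0 ≡ 0  ⇒  (a,b)_2 = +1.
v=3: a=3^3·(≡1), b=3^3·(≡1) mod 3; (1|3)=+1, (1|3)=+1; (−1)^{3·3·1}·(+1)^3·(+1)^3 = -1.
v=∞: 129 > 0 and 1005771 > 0  ⇒  (a,b)_∞ = +1.
v=43: a=43^1·(≡39), b=43^2·(≡21) mod 43; (39|43)=-1, (21|43)=+1; (−1)^{1·2·21}·(-1)^2·(+1)^1 = +1.
v=41: a=41^0·(≡34), b=41^1·(≡7) mod 41; (34|41)=-1, (7|41)=-1; (−1)^{0·1·20}·(-1)^1·(-1)^0 = -1.
v=17: a=17^0·(≡14), b=17^1·(≡11) mod 17; (14|17)=-1, (11|17)=-1; (−1)^{0·1·8}·(-1)^1·(-1)^0 = -1.
v=37: a=37^0·(≡22), b=37^1·(≡27) mod 37; (22|37)=-1, (27|37)=+1; (−1)^{0·1·18}·(-1)^1·(+1)^0 = -1.
v=11: a=11^0·(≡7), b=11^-2·(≡7) mod 11; (7|11)=-1, (7|11)=-1; (−1)^{0·-2·5}·(-1)^-2·(-1)^0 = +1.
v=5: a=5^0·(≡4), b=5^-2·(≡1) mod 5; (4|5)=+1, (1|5)=+1; (−1)^{0·-2·2}·(+1)^-2·(+1)^0 = +1.
Ram(129, 1005771) = {3, 17, 37, 41}; no ℚ_3-point on the conic.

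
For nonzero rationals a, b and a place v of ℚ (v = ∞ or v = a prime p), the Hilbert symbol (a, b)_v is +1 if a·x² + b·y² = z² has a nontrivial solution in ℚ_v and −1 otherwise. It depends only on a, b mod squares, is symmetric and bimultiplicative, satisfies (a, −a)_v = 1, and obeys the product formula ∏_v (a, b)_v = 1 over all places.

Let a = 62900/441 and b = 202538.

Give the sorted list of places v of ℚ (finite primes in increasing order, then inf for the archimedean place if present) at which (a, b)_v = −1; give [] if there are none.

Mod squares: a ≡ 629, b ≡ 202538. Check v ∈ {∞, 2, 3, 5, 7, 17, 23, 37}.
v=3: a=3^-2·(≡2), b=3^0·(≡2) mod 3; (2|3)=-1, (2|3)=-1; (−1)^{-2·0·1}·(-1)^0·(-1)^-2 = +1.
v=∞: 629 > 0 and 202538 > 0  ⇒  (a,b)_∞ = +1.
v=5: a=5^2·(≡1), b=5^0·(≡3) mod 5; (1|5)=+1, (3|5)=-1; (−1)^{2·0·2}·(+1)^0·(-1)^2 = +1.
v=23: a=23^0·(≡16), b=23^1·(≡20) mod 23; (16|23)=+1, (20|23)=-1; (−1)^{0·1·11}·(+1)^1·(-1)^0 = +1.
v=17: a=17^1·(≡6), b=17^1·(≡14) mod 17; (6|17)=-1, (14|17)=-1; (−1)^{1·1·8}·(-1)^1·(-1)^1 = +1.
v=2: v_2(a)=2, v_2(b)=1; units ≡ 5, 5 (mod 8); ε·ε+αω+βω = 0·0+2·1+1·1 ≡ 1  ⇒  (a,b)_2 = -1.
v=37: a=37^1·(≡13), b=37^1·(≡35) mod 37; (13|37)=-1, (35|37)=-1; (−1)^{1·1·18}·(-1)^1·(-1)^1 = +1.
v=7: a=7^-2·(≡6), b=7^1·(≡3) mod 7; (6|7)=-1, (3|7)=-1; (−1)^{-2·1·3}·(-1)^1·(-1)^-2 = -1.
(629, 202538 / ℚ) ramifies at {2, 7}: a division algebra.

[2, 7]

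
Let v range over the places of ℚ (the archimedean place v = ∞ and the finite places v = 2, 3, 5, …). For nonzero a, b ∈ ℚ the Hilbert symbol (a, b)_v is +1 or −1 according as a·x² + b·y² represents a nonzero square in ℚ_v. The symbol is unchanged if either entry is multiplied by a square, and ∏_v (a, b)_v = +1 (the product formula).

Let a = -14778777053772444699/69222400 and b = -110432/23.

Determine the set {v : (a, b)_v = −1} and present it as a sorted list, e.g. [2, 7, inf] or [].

[2, 3, 7, 17, 41, inf]

Mod squares: a ≡ -18252339, b ≡ -158746. Check v ∈ {∞, 2, 3, 5, 7, 13, 17, 23, 29, 41, 43}.
v=13: a=13^-2·(≡3), b=13^0·(≡12) mod 13; (3|13)=+1, (12|13)=+1; (−1)^{-2·0·6}·(+1)^0·(+1)^-2 = +1.
v=5: a=5^-2·(≡1), b=5^0·(≡1) mod 5; (1|5)=+1, (1|5)=+1; (−1)^{-2·0·2}·(+1)^0·(+1)^-2 = +1.
v=43: a=43^1·(≡38), b=43^0·(≡9) mod 43; (38|43)=+1, (9|43)=+1; (−1)^{1·0·21}·(+1)^0·(+1)^1 = +1.
v=∞: -18252339 < 0 and -158746 < 0  ⇒  (a,b)_∞ = -1.
v=2: v_2(a)=-14, v_2(b)=5; units ≡ 5, 3 (mod 8); ε·ε+αω+βω = 0·1+-14·1+5·1 ≡ 1  ⇒  (a,b)_2 = -1.
v=7: a=7^3·(≡1), b=7^1·(≡1) mod 7; (1|7)=+1, (1|7)=+1; (−1)^{3·1·3}·(+1)^1·(+1)^3 = -1.
v=3: a=3^11·(≡1), b=3^0·(≡2) mod 3; (1|3)=+1, (2|3)=-1; (−1)^{11·0·1}·(+1)^0·(-1)^11 = -1.
v=41: a=41^1·(≡36), b=41^0·(≡17) mod 41; (36|41)=+1, (17|41)=-1; (−1)^{1·0·20}·(+1)^0·(-1)^1 = -1.
v=17: a=17^1·(≡13), b=17^1·(≡11) mod 17; (13|17)=+1, (11|17)=-1; (−1)^{1·1·8}·(+1)^1·(-1)^1 = -1.
v=23: a=23^4·(≡16), b=23^-1·(≡14) mod 23; (16|23)=+1, (14|23)=-1; (−1)^{4·-1·11}·(+1)^-1·(-1)^4 = +1.
v=29: a=29^1·(≡23), b=29^1·(≡16) mod 29; (23|29)=+1, (16|29)=+1; (−1)^{1·1·14}·(+1)^1·(+1)^1 = +1.
Ram(-18252339, -158746) = {2, 3, 7, 17, 41, ∞}; no ℚ_2-point on the conic.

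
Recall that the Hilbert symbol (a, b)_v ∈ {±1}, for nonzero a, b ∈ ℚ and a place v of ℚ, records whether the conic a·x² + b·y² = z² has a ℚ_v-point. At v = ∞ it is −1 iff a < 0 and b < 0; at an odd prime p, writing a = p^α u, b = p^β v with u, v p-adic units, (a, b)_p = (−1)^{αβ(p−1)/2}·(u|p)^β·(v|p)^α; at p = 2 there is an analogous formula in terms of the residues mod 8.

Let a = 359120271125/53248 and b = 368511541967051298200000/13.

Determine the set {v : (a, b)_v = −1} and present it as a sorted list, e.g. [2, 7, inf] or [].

[7, 11]

Mod squares: a ≡ 642785, b ≡ 606515. Check v ∈ {∞, 2, 5, 7, 11, 13, 29, 31, 43}.
v=5: a=5^3·(≡3), b=5^5·(≡3) mod 5; (3|5)=-1, (3|5)=-1; (−1)^{3·5·2}·(-1)^5·(-1)^3 = +1.
v=11: a=11^3·(≡1), b=11^2·(≡2) mod 11; (1|11)=+1, (2|11)=-1; (−1)^{3·2·5}·(+1)^2·(-1)^3 = -1.
v=2: v_2(a)=-12, v_2(b)=6; units ≡ 1, 3 (mod 8); ε·ε+αω+βω = 0·1+-12·1+6·0 ≡ 0  ⇒  (a,b)_2 = +1.
v=13: a=13^-1·(≡5), b=13^-1·(≡5) mod 13; (5|13)=-1, (5|13)=-1; (−1)^{-1·-1·6}·(-1)^-1·(-1)^-1 = +1.
v=7: a=7^4·(≡3), b=7^5·(≡6) mod 7; (3|7)=-1, (6|7)=-1; (−1)^{4·5·3}·(-1)^5·(-1)^4 = -1.
v=31: a=31^1·(≡13), b=31^3·(≡2) mod 31; (13|31)=-1, (2|31)=+1; (−1)^{1·3·15}·(-1)^3·(+1)^1 = +1.
v=∞: 642785 > 0 and 606515 > 0  ⇒  (a,b)_∞ = +1.
v=43: a=43^0·(≡16), b=43^1·(≡1) mod 43; (16|43)=+1, (1|43)=+1; (−1)^{0·1·21}·(+1)^1·(+1)^0 = +1.
v=29: a=29^1·(≡23), b=29^4·(≡1) mod 29; (23|29)=+1, (1|29)=+1; (−1)^{1·4·14}·(+1)^4·(+1)^1 = +1.
(642785, 606515 / ℚ) ramifies at {7, 11}: a division algebra.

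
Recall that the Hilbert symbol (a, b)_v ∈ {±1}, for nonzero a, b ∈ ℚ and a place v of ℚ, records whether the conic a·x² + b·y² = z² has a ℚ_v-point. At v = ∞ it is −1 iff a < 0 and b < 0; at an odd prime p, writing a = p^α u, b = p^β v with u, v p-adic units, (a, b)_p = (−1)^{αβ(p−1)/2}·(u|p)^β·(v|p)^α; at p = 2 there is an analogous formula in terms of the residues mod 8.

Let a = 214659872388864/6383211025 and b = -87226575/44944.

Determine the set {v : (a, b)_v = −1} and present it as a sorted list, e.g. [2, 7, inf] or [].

[7, 37]

Mod squares: a ≡ 409479, b ≡ -1887. Check v ∈ {∞, 2, 3, 5, 7, 17, 19, 29, 31, 37, 43, 53}.
v=2: v_2(a)=8, v_2(b)=-4; units ≡ 7, 1 (mod 8); ε·ε+αω+βω = 1·0+8·0+-4·0 ≡ 0  ⇒  (a,b)_2 = +1.
v=31: a=31^1·(≡21), b=31^0·(≡18) mod 31; (21|31)=-1, (18|31)=+1; (−1)^{1·0·15}·(-1)^0·(+1)^1 = +1.
v=∞: 409479 > 0 and -1887 < 0  ⇒  (a,b)_∞ = +1.
v=19: a=19^-2·(≡14), b=19^0·(≡14) mod 19; (14|19)=-1, (14|19)=-1; (−1)^{-2·0·9}·(-1)^0·(-1)^-2 = +1.
v=7: a=7^1·(≡6), b=7^0·(≡3) mod 7; (6|7)=-1, (3|7)=-1; (−1)^{1·0·3}·(-1)^0·(-1)^1 = -1.
v=17: a=17^1·(≡2), b=17^1·(≡13) mod 17; (2|17)=+1, (13|17)=+1; (−1)^{1·1·8}·(+1)^1·(+1)^1 = +1.
v=3: a=3^7·(≡2), b=3^1·(≡1) mod 3; (2|3)=-1, (1|3)=+1; (−1)^{7·1·1}·(-1)^1·(+1)^7 = +1.
v=43: a=43^0·(≡42), b=43^2·(≡33) mod 43; (42|43)=-1, (33|43)=-1; (−1)^{0·2·21}·(-1)^2·(-1)^0 = +1.
v=53: a=53^2·(≡6), b=53^-2·(≡35) mod 53; (6|53)=+1, (35|53)=-1; (−1)^{2·-2·26}·(+1)^-2·(-1)^2 = +1.
v=37: a=37^1·(≡25), b=37^1·(≡22) mod 37; (25|37)=+1, (22|37)=-1; (−1)^{1·1·18}·(+1)^1·(-1)^1 = -1.
v=5: a=5^-2·(≡4), b=5^2·(≡3) mod 5; (4|5)=+1, (3|5)=-1; (−1)^{-2·2·2}·(+1)^2·(-1)^-2 = +1.
v=29: a=29^-4·(≡6), b=29^0·(≡19) mod 29; (6|29)=+1, (19|29)=-1; (−1)^{-4·0·14}·(+1)^0·(-1)^-4 = +1.
(409479, -1887 / ℚ) ramifies at {7, 37}: a division algebra.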